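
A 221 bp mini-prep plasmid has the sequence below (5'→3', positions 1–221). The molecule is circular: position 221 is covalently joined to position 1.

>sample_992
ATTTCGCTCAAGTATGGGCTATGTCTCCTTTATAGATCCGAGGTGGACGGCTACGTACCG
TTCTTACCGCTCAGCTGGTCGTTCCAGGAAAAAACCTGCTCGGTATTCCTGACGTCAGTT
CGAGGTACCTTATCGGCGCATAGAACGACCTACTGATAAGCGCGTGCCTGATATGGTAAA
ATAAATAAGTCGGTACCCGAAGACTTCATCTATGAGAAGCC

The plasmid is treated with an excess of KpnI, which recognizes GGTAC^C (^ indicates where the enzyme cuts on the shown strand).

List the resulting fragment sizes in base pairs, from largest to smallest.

KpnI sites (GGTACC) start at positions 124, 192.
KpnI cuts after base 5 of each site (before the last base), so after positions 128, 196.
Circular molecule, 2 cuts → 2 fragments:
  129–196 → 68 bp
  197–221 then 1–128 → 25 + 128 = 153 bp
Sorted largest to smallest: 153, 68 bp.

153, 68 bp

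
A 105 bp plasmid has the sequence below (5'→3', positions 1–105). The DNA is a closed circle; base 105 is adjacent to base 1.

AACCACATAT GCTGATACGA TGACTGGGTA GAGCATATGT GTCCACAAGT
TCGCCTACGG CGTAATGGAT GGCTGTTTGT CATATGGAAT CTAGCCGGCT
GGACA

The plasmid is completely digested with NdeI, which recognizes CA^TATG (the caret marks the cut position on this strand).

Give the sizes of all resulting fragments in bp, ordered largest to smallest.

47, 30, 28 bp

NdeI sites (CATATG) start at positions 6, 34, 81.
NdeI cuts after base 2 of each site, so after positions 7, 35, 82.
Circular molecule, 3 cuts → 3 fragments:
  8–35 → 28 bp
  36–82 → 47 bp
  83–105 then 1–7 → 23 + 7 = 30 bp
Sorted largest to smallest: 47, 30, 28 bp.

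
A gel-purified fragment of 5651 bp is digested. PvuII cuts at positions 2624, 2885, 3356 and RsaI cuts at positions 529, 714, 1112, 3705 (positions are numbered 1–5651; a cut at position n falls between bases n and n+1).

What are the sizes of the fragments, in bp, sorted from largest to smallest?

Combined cut positions (sorted): 529, 714, 1112, 2624, 2885, 3356, 3705.
Linear molecule, 7 cuts → 8 fragments:
  529 − 0 = 529 bp
  714 − 529 = 185 bp
  1112 − 714 = 398 bp
  2624 − 1112 = 1512 bp
  2885 − 2624 = 261 bp
  3356 − 2885 = 471 bp
  3705 − 3356 = 349 bp
  5651 − 3705 = 1946 bp
Sorted largest to smallest: 1946, 1512, 529, 471, 398, 349, 261, 185 bp.

1946, 1512, 529, 471, 398, 349, 261, 185 bp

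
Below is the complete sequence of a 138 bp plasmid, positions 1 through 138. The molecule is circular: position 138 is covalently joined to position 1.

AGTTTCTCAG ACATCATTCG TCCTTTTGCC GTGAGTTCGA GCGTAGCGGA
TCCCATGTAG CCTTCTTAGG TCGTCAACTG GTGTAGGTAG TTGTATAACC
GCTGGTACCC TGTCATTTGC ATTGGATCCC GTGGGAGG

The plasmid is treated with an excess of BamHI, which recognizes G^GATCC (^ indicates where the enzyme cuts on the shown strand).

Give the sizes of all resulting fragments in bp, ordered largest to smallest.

BamHI sites (GGATCC) start at positions 48, 124.
BamHI cuts after the first base of each site, so after positions 48, 124.
Circular molecule, 2 cuts → 2 fragments:
  49–124 → 76 bp
  125–138 then 1–48 → 14 + 48 = 62 bp
Sorted largest to smallest: 76, 62 bp.

76, 62 bp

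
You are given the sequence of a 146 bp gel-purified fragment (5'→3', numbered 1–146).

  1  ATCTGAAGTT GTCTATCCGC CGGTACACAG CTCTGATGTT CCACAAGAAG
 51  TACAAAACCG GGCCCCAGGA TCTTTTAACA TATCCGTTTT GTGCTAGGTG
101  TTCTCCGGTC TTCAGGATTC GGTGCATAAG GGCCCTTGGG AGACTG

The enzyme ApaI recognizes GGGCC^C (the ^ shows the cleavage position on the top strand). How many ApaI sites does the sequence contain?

2

GGGCCC occurs starting at positions 60, 130.
ApaI cuts at 2 sites.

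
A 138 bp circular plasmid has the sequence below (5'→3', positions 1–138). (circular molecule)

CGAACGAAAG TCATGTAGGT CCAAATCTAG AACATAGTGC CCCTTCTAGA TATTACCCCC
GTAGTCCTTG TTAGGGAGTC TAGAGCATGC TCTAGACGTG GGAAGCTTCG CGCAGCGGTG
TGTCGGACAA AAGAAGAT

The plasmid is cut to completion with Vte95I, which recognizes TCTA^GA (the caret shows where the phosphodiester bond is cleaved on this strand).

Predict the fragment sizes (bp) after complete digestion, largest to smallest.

Vte95I sites (TCTAGA) start at positions 26, 45, 79, 91.
Vte95I cuts after base 4 of each site, so after positions 29, 48, 82, 94.
Circular molecule, 4 cuts → 4 fragments:
  30–48 → 19 bp
  49–82 → 34 bp
  83–94 → 12 bp
  95–138 then 1–29 → 44 + 29 = 73 bp
Sorted largest to smallest: 73, 34, 19, 12 bp.

73, 34, 19, 12 bp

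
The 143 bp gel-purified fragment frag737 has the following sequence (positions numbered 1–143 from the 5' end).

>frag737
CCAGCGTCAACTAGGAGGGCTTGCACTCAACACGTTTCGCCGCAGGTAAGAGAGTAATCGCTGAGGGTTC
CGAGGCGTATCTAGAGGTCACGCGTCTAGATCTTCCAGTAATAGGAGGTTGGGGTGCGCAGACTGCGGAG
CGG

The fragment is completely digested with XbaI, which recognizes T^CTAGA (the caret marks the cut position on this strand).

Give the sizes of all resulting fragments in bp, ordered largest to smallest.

XbaI sites (TCTAGA) start at positions 80, 95.
XbaI cuts after the first base of each site, so after positions 80, 95.
Linear molecule, 2 cuts → 3 fragments:
  1–80 → 80 bp
  81–95 → 15 bp
  96–143 → 48 bp
Sorted largest to smallest: 80, 48, 15 bp.

80, 48, 15 bp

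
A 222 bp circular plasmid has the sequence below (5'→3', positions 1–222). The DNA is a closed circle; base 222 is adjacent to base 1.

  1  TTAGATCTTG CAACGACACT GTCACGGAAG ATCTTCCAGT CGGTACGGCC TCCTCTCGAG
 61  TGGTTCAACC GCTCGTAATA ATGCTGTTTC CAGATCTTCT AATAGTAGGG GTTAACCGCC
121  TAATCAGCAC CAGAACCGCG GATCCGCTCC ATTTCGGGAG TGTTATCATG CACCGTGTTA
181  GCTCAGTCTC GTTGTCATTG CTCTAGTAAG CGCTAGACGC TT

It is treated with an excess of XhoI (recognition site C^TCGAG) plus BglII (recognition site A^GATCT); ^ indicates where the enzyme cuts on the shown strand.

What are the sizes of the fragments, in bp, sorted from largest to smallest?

The XhoI site (CTCGAG) starts at position 55.
XhoI cuts after the first base of each site, so after position 55.
BglII sites (AGATCT) start at positions 3, 29, 92.
BglII cuts after the first base of each site, so after positions 3, 29, 92.
Combined cut positions: 3, 29, 55, 92.
Circular molecule, 4 cuts → 4 fragments:
  4–29 → 26 bp
  30–55 → 26 bp
  56–92 → 37 bp
  93–222 then 1–3 → 130 + 3 = 133 bp
Sorted largest to smallest: 133, 37, 26, 26 bp.

133, 37, 26, 26 bp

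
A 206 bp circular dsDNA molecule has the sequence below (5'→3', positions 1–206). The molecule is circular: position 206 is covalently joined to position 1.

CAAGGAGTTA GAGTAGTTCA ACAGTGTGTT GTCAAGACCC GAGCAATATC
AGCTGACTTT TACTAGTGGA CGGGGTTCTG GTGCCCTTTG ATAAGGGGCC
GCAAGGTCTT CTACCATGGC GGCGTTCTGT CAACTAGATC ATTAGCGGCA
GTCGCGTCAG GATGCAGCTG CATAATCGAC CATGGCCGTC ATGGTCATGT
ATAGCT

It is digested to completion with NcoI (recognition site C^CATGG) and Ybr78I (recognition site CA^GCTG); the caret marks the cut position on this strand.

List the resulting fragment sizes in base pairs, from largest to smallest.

77, 63, 52, 14 bp

NcoI sites (CCATGG) start at positions 114, 180.
NcoI cuts after the first base of each site, so after positions 114, 180.
Ybr78I sites (CAGCTG) start at positions 50, 165.
Ybr78I cuts after base 2 of each site, so after positions 51, 166.
Combined cut positions: 51, 114, 166, 180.
Circular molecule, 4 cuts → 4 fragments:
  52–114 → 63 bp
  115–166 → 52 bp
  167–180 → 14 bp
  181–206 then 1–51 → 26 + 51 = 77 bp
Sorted largest to smallest: 77, 63, 52, 14 bp.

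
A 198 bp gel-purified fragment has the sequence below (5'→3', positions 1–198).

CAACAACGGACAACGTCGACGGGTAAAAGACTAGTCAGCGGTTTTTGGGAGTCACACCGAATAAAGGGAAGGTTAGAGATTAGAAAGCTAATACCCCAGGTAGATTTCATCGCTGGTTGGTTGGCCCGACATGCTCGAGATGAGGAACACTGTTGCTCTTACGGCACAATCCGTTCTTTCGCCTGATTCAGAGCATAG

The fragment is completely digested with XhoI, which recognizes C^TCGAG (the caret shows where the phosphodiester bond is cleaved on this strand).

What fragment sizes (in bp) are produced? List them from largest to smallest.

The XhoI site (CTCGAG) starts at position 134.
XhoI cuts after the first base of each site, so after position 134.
Linear molecule, 1 cut → 2 fragments:
  1–134 → 134 bp
  135–198 → 64 bp
Sorted largest to smallest: 134, 64 bp.

134, 64 bp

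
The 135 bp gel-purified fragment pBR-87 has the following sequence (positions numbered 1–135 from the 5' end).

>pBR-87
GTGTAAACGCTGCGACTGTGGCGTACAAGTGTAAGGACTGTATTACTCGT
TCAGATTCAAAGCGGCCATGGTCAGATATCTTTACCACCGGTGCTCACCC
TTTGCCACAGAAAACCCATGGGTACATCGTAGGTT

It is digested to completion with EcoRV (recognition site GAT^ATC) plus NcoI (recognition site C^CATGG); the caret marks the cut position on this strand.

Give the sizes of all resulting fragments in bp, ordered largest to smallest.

66, 39, 19, 11 bp

The EcoRV site (GATATC) starts at position 75.
EcoRV cuts after base 3 of each site, so after position 77.
NcoI sites (CCATGG) start at positions 66, 116.
NcoI cuts after the first base of each site, so after positions 66, 116.
Combined cut positions: 66, 77, 116.
Linear molecule, 3 cuts → 4 fragments:
  1–66 → 66 bp
  67–77 → 11 bp
  78–116 → 39 bp
  117–135 → 19 bp
Sorted largest to smallest: 66, 39, 19, 11 bp.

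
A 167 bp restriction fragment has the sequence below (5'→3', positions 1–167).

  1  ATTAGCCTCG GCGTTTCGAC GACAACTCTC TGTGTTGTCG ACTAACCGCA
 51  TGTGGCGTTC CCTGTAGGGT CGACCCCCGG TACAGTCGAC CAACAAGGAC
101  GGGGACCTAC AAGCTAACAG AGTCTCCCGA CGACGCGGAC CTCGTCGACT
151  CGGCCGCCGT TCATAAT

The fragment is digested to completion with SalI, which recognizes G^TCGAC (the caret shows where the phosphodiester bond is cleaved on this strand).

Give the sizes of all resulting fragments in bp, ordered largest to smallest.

59, 37, 32, 23, 16 bp

SalI sites (GTCGAC) start at positions 37, 69, 85, 144.
SalI cuts after the first base of each site, so after positions 37, 69, 85, 144.
Linear molecule, 4 cuts → 5 fragments:
  1–37 → 37 bp
  38–69 → 32 bp
  70–85 → 16 bp
  86–144 → 59 bp
  145–167 → 23 bp
Sorted largest to smallest: 59, 37, 32, 23, 16 bp.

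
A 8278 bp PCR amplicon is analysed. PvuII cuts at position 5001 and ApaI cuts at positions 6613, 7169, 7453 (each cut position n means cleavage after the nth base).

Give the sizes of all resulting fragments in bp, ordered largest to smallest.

Combined cut positions (sorted): 5001, 6613, 7169, 7453.
Linear molecule, 4 cuts → 5 fragments:
  5001 − 0 = 5001 bp
  6613 − 5001 = 1612 bp
  7169 − 6613 = 556 bp
  7453 − 7169 = 284 bp
  8278 − 7453 = 825 bp
Sorted largest to smallest: 5001, 1612, 825, 556, 284 bp.

5001, 1612, 825, 556, 284 bp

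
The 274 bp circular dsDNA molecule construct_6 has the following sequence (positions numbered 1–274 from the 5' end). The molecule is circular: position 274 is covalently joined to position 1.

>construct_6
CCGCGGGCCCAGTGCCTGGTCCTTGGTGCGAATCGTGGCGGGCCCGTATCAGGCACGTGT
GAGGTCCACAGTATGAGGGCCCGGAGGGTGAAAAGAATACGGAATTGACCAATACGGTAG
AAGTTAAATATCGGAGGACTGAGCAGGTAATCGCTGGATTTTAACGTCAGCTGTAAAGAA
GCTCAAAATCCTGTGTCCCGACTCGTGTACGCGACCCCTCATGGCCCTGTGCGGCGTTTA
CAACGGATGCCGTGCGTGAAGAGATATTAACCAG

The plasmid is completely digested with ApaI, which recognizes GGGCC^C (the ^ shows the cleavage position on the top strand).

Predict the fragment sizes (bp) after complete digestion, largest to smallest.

ApaI sites (GGGCCC) start at positions 5, 40, 77.
ApaI cuts after base 5 of each site (before the last base), so after positions 9, 44, 81.
Circular molecule, 3 cuts → 3 fragments:
  10–44 → 35 bp
  45–81 → 37 bp
  82–274 then 1–9 → 193 + 9 = 202 bp
Sorted largest to smallest: 202, 37, 35 bp.

202, 37, 35 bp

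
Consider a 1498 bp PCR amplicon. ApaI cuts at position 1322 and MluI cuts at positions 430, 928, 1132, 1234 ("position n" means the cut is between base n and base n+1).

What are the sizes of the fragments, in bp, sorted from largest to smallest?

Combined cut positions (sorted): 430, 928, 1132, 1234, 1322.
Linear molecule, 5 cuts → 6 fragments:
  430 − 0 = 430 bp
  928 − 430 = 498 bp
  1132 − 928 = 204 bp
  1234 − 1132 = 102 bp
  1322 − 1234 = 88 bp
  1498 − 1322 = 176 bp
Sorted largest to smallest: 498, 430, 204, 176, 102, 88 bp.

498, 430, 204, 176, 102, 88 bp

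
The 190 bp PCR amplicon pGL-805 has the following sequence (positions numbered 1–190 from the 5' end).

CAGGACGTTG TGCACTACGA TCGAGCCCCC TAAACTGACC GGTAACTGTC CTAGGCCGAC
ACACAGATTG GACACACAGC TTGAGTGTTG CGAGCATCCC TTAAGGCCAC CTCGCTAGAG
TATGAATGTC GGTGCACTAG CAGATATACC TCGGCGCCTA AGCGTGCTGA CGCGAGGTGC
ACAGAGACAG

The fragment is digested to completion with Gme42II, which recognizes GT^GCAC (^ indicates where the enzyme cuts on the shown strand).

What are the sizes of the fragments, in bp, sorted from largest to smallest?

Gme42II sites (GTGCAC) start at positions 10, 132, 177.
Gme42II cuts after base 2 of each site, so after positions 11, 133, 178.
Linear molecule, 3 cuts → 4 fragments:
  1–11 → 11 bp
  12–133 → 122 bp
  134–178 → 45 bp
  179–190 → 12 bp
Sorted largest to smallest: 122, 45, 12, 11 bp.

122, 45, 12, 11 bp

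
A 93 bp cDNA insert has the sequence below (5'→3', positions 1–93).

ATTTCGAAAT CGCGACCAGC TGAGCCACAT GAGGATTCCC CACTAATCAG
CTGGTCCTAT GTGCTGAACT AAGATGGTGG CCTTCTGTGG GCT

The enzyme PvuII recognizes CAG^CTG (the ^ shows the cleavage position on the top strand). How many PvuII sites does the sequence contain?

2

CAGCTG occurs starting at positions 17, 48.
PvuII cuts at 2 sites.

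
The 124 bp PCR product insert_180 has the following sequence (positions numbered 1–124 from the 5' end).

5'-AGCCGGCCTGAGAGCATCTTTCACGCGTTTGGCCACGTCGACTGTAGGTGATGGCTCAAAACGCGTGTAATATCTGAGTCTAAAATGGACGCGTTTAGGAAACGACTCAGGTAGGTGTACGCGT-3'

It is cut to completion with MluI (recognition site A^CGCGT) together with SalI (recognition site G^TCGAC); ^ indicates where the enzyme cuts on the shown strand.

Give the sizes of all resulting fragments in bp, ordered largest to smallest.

30, 28, 24, 23, 14, 5 bp

MluI sites (ACGCGT) start at positions 23, 61, 89, 119.
MluI cuts after the first base of each site, so after positions 23, 61, 89, 119.
The SalI site (GTCGAC) starts at position 37.
SalI cuts after the first base of each site, so after position 37.
Combined cut positions: 23, 37, 61, 89, 119.
Linear molecule, 5 cuts → 6 fragments:
  1–23 → 23 bp
  24–37 → 14 bp
  38–61 → 24 bp
  62–89 → 28 bp
  90–119 → 30 bp
  120–124 → 5 bp
Sorted largest to smallest: 30, 28, 24, 23, 14, 5 bp.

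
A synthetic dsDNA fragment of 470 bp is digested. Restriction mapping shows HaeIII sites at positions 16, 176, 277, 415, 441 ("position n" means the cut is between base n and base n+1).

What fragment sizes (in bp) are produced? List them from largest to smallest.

160, 138, 101, 29, 26, 16 bp

Linear molecule, 5 cuts → 6 fragments:
  16 − 0 = 16 bp
  176 − 16 = 160 bp
  277 − 176 = 101 bp
  415 − 277 = 138 bp
  441 − 415 = 26 bp
  470 − 441 = 29 bp
Sorted largest to smallest: 160, 138, 101, 29, 26, 16 bp.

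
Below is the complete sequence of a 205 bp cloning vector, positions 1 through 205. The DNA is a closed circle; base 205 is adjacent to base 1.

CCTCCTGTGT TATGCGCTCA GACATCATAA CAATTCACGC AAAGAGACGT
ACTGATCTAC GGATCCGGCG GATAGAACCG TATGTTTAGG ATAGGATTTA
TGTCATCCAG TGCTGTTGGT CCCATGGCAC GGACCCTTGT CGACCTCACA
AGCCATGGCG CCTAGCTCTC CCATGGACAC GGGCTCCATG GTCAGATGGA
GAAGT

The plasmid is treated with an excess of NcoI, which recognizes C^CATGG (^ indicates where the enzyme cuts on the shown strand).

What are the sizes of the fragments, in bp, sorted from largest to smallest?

141, 31, 18, 15 bp

NcoI sites (CCATGG) start at positions 122, 153, 171, 186.
NcoI cuts after the first base of each site, so after positions 122, 153, 171, 186.
Circular molecule, 4 cuts → 4 fragments:
  123–153 → 31 bp
  154–171 → 18 bp
  172–186 → 15 bp
  187–205 then 1–122 → 19 + 122 = 141 bp
Sorted largest to smallest: 141, 31, 18, 15 bp.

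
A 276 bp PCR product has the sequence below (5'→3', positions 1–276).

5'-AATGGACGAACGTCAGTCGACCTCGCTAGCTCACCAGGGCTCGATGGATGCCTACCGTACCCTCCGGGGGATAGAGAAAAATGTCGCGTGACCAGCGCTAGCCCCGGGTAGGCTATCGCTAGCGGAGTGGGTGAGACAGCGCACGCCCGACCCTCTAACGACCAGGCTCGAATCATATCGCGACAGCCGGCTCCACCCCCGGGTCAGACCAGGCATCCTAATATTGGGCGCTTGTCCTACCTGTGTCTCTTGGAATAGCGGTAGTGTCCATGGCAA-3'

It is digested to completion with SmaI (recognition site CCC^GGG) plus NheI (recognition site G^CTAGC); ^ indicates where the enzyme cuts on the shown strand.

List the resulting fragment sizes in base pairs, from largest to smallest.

SmaI sites (CCCGGG) start at positions 103, 198.
SmaI cuts after base 3 of each site, so after positions 105, 200.
NheI sites (GCTAGC) start at positions 25, 97, 118.
NheI cuts after the first base of each site, so after positions 25, 97, 118.
Combined cut positions: 25, 97, 105, 118, 200.
Linear molecule, 5 cuts → 6 fragments:
  1–25 → 25 bp
  26–97 → 72 bp
  98–105 → 8 bp
  106–118 → 13 bp
  119–200 → 82 bp
  201–276 → 76 bp
Sorted largest to smallest: 82, 76, 72, 25, 13, 8 bp.

82, 76, 72, 25, 13, 8 bp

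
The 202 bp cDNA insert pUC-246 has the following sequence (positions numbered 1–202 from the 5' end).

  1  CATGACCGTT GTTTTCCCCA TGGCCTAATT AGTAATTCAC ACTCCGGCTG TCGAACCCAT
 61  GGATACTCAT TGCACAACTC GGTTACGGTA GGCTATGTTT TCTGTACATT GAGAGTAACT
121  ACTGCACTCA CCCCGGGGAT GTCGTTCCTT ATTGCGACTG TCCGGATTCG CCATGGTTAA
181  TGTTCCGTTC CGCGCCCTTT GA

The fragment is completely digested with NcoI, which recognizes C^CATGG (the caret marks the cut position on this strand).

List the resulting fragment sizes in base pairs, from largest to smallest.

114, 39, 31, 18 bp

NcoI sites (CCATGG) start at positions 18, 57, 171.
NcoI cuts after the first base of each site, so after positions 18, 57, 171.
Linear molecule, 3 cuts → 4 fragments:
  1–18 → 18 bp
  19–57 → 39 bp
  58–171 → 114 bp
  172–202 → 31 bp
Sorted largest to smallest: 114, 39, 31, 18 bp.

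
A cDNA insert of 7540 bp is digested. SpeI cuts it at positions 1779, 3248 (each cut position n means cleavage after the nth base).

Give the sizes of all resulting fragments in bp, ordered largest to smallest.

4292, 1779, 1469 bp

Linear molecule, 2 cuts → 3 fragments:
  1779 − 0 = 1779 bp
  3248 − 1779 = 1469 bp
  7540 − 3248 = 4292 bp
Sorted largest to smallest: 4292, 1779, 1469 bp.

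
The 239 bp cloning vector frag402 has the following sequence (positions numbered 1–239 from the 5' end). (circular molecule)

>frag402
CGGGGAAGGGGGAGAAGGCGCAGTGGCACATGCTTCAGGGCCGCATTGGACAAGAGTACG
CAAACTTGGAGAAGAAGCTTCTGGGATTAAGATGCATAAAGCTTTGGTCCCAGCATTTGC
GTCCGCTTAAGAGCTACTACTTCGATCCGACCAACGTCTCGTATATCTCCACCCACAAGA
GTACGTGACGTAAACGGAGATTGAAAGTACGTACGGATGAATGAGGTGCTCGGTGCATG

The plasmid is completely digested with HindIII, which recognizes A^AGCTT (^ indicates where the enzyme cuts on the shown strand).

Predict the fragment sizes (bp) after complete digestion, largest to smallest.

215, 24 bp

HindIII sites (AAGCTT) start at positions 75, 99.
HindIII cuts after the first base of each site, so after positions 75, 99.
Circular molecule, 2 cuts → 2 fragments:
  76–99 → 24 bp
  100–239 then 1–75 → 140 + 75 = 215 bp
Sorted largest to smallest: 215, 24 bp.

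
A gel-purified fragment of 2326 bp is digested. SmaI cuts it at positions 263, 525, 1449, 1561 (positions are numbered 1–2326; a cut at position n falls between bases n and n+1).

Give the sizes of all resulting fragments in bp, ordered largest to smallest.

924, 765, 263, 262, 112 bp

Linear molecule, 4 cuts → 5 fragments:
  263 − 0 = 263 bp
  525 − 263 = 262 bp
  1449 − 525 = 924 bp
  1561 − 1449 = 112 bp
  2326 − 1561 = 765 bp
Sorted largest to smallest: 924, 765, 263, 262, 112 bp.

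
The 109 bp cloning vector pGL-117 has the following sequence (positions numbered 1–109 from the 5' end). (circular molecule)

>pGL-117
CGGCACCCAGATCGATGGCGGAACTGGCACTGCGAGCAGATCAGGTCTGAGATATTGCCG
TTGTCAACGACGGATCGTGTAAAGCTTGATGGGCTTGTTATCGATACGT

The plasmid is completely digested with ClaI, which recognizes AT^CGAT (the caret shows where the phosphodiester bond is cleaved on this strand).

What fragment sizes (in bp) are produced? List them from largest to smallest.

89, 20 bp

ClaI sites (ATCGAT) start at positions 11, 100.
ClaI cuts after base 2 of each site, so after positions 12, 101.
Circular molecule, 2 cuts → 2 fragments:
  13–101 → 89 bp
  102–109 then 1–12 → 8 + 12 = 20 bp
Sorted largest to smallest: 89, 20 bp.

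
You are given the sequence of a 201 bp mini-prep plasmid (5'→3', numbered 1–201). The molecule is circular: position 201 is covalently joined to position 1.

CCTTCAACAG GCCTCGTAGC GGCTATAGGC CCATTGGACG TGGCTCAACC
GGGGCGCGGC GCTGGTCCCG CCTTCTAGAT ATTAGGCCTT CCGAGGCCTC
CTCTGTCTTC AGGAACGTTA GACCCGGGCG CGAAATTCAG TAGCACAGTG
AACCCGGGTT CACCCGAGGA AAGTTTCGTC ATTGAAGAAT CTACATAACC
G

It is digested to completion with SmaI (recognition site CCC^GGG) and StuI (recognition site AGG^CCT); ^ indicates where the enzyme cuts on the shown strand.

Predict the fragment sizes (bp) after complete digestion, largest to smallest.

75, 57, 30, 29, 10 bp

SmaI sites (CCCGGG) start at positions 123, 153.
SmaI cuts after base 3 of each site, so after positions 125, 155.
StuI sites (AGGCCT) start at positions 9, 84, 94.
StuI cuts after base 3 of each site, so after positions 11, 86, 96.
Combined cut positions: 11, 86, 96, 125, 155.
Circular molecule, 5 cuts → 5 fragments:
  12–86 → 75 bp
  87–96 → 10 bp
  97–125 → 29 bp
  126–155 → 30 bp
  156–201 then 1–11 → 46 + 11 = 57 bp
Sorted largest to smallest: 75, 57, 30, 29, 10 bp.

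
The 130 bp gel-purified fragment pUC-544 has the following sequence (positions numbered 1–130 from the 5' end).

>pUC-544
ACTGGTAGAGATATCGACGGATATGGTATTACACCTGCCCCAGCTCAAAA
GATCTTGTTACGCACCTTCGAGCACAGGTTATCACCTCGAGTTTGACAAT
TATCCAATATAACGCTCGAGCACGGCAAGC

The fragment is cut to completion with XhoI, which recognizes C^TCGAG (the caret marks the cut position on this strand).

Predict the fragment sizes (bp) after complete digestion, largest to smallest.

XhoI sites (CTCGAG) start at positions 86, 115.
XhoI cuts after the first base of each site, so after positions 86, 115.
Linear molecule, 2 cuts → 3 fragments:
  1–86 → 86 bp
  87–115 → 29 bp
  116–130 → 15 bp
Sorted largest to smallest: 86, 29, 15 bp.

86, 29, 15 bp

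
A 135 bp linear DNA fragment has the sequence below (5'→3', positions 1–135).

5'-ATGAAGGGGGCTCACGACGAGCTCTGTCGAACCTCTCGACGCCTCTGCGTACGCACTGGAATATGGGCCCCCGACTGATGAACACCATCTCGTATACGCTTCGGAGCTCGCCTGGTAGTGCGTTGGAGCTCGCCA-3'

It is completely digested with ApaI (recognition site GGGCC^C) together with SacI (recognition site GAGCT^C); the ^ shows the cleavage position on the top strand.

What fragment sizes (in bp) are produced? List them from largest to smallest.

The ApaI site (GGGCCC) starts at position 65.
ApaI cuts after base 5 of each site (before the last base), so after position 69.
SacI sites (GAGCTC) start at positions 19, 104, 126.
SacI cuts after base 5 of each site (before the last base), so after positions 23, 108, 130.
Combined cut positions: 23, 69, 108, 130.
Linear molecule, 4 cuts → 5 fragments:
  1–23 → 23 bp
  24–69 → 46 bp
  70–108 → 39 bp
  109–130 → 22 bp
  131–135 → 5 bp
Sorted largest to smallest: 46, 39, 23, 22, 5 bp.

46, 39, 23, 22, 5 bp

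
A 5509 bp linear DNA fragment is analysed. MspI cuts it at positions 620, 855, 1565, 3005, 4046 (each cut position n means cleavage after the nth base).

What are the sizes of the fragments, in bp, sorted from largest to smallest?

1463, 1440, 1041, 710, 620, 235 bp

Linear molecule, 5 cuts → 6 fragments:
  620 − 0 = 620 bp
  855 − 620 = 235 bp
  1565 − 855 = 710 bp
  3005 − 1565 = 1440 bp
  4046 − 3005 = 1041 bp
  5509 − 4046 = 1463 bp
Sorted largest to smallest: 1463, 1440, 1041, 710, 620, 235 bp.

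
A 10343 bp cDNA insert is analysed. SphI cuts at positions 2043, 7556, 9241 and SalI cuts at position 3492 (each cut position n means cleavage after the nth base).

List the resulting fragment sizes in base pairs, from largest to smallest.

Combined cut positions (sorted): 2043, 3492, 7556, 9241.
Linear molecule, 4 cuts → 5 fragments:
  2043 − 0 = 2043 bp
  3492 − 2043 = 1449 bp
  7556 − 3492 = 4064 bp
  9241 − 7556 = 1685 bp
  10343 − 9241 = 1102 bp
Sorted largest to smallest: 4064, 2043, 1685, 1449, 1102 bp.

4064, 2043, 1685, 1449, 1102 bp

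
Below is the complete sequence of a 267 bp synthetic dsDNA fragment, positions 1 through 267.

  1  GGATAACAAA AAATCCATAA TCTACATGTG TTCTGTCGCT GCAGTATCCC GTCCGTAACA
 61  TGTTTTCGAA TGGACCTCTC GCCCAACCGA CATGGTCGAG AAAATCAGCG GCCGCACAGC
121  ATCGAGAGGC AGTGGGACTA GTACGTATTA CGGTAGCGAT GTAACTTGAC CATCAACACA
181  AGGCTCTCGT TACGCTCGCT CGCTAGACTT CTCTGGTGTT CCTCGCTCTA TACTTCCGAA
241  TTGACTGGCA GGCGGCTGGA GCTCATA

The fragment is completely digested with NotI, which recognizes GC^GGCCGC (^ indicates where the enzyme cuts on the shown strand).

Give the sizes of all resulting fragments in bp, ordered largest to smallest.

158, 109 bp

The NotI site (GCGGCCGC) starts at position 108.
NotI cuts after base 2 of each site, so after position 109.
Linear molecule, 1 cut → 2 fragments:
  1–109 → 109 bp
  110–267 → 158 bp
Sorted largest to smallest: 158, 109 bp.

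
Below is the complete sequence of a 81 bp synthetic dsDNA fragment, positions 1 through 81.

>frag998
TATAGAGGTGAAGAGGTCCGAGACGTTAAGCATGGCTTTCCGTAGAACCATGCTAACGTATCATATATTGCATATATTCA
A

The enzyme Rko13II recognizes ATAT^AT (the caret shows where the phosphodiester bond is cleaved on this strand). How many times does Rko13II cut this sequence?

ATATAT occurs starting at positions 63, 72.
Rko13II cuts at 2 sites.

2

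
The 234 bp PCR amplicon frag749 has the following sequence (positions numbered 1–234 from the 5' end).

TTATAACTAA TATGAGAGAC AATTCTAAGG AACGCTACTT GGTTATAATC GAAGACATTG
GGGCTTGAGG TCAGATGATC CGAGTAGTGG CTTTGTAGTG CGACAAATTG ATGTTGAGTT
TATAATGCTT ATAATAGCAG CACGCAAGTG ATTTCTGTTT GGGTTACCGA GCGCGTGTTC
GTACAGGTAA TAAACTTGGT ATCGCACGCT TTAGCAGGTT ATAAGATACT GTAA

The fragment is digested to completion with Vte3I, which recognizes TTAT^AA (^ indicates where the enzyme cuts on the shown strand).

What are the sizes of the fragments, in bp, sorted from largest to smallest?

90, 77, 42, 12, 9, 4 bp

Vte3I sites (TTATAA) start at positions 1, 43, 120, 129, 219.
Vte3I cuts after base 4 of each site, so after positions 4, 46, 123, 132, 222.
Linear molecule, 5 cuts → 6 fragments:
  1–4 → 4 bp
  5–46 → 42 bp
  47–123 → 77 bp
  124–132 → 9 bp
  133–222 → 90 bp
  223–234 → 12 bp
Sorted largest to smallest: 90, 77, 42, 12, 9, 4 bp.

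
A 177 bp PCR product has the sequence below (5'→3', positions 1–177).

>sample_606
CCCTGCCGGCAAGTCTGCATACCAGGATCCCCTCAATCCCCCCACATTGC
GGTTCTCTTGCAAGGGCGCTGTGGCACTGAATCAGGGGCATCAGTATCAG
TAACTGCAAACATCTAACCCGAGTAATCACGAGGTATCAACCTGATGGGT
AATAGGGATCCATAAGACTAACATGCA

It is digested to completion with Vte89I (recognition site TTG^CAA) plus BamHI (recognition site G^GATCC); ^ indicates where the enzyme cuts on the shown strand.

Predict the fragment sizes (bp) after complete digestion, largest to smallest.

96, 35, 25, 21 bp

The Vte89I site (TTGCAA) starts at position 58.
Vte89I cuts after base 3 of each site, so after position 60.
BamHI sites (GGATCC) start at positions 25, 156.
BamHI cuts after the first base of each site, so after positions 25, 156.
Combined cut positions: 25, 60, 156.
Linear molecule, 3 cuts → 4 fragments:
  1–25 → 25 bp
  26–60 → 35 bp
  61–156 → 96 bp
  157–177 → 21 bp
Sorted largest to smallest: 96, 35, 25, 21 bp.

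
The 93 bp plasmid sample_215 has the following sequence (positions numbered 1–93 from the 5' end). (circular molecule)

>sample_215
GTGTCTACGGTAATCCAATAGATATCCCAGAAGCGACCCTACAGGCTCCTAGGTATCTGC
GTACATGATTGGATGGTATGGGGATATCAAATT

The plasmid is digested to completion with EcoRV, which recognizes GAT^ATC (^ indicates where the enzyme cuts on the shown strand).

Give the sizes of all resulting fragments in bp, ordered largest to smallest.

EcoRV sites (GATATC) start at positions 21, 83.
EcoRV cuts after base 3 of each site, so after positions 23, 85.
Circular molecule, 2 cuts → 2 fragments:
  24–85 → 62 bp
  86–93 then 1–23 → 8 + 23 = 31 bp
Sorted largest to smallest: 62, 31 bp.

62, 31 bp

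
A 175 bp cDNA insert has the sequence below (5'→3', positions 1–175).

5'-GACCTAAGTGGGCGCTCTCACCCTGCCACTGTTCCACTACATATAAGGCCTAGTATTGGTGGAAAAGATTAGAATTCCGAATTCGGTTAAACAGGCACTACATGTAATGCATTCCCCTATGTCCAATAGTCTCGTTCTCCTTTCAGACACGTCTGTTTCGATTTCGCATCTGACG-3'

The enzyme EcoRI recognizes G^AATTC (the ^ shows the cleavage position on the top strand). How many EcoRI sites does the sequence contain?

2

GAATTC occurs starting at positions 72, 79.
EcoRI cuts at 2 sites.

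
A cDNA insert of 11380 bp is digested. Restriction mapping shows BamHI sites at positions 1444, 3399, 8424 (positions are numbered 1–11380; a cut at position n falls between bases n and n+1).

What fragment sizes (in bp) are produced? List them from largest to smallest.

5025, 2956, 1955, 1444 bp

Linear molecule, 3 cuts → 4 fragments:
  1444 − 0 = 1444 bp
  3399 − 1444 = 1955 bp
  8424 − 3399 = 5025 bp
  11380 − 8424 = 2956 bp
Sorted largest to smallest: 5025, 2956, 1955, 1444 bp.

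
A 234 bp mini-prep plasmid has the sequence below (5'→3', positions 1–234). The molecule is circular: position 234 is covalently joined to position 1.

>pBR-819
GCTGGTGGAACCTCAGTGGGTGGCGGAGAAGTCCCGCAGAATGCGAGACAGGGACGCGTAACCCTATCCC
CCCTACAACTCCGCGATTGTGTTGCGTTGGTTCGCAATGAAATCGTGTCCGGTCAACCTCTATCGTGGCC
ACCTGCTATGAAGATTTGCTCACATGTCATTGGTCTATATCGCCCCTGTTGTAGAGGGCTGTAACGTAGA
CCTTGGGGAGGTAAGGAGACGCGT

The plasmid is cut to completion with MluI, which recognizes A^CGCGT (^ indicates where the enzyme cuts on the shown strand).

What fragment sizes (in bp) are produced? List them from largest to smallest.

MluI sites (ACGCGT) start at positions 54, 229.
MluI cuts after the first base of each site, so after positions 54, 229.
Circular molecule, 2 cuts → 2 fragments:
  55–229 → 175 bp
  230–234 then 1–54 → 5 + 54 = 59 bp
Sorted largest to smallest: 175, 59 bp.

175, 59 bp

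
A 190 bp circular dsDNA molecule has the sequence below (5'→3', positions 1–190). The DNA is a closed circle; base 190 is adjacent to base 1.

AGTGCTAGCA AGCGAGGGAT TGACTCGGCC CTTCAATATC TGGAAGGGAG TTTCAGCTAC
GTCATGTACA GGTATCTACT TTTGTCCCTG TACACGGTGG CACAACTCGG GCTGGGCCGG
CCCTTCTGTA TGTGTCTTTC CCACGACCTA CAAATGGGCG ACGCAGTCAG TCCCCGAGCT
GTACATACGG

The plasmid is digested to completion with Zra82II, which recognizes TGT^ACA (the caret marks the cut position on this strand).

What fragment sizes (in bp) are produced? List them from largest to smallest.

Zra82II sites (TGTACA) start at positions 65, 89, 180.
Zra82II cuts after base 3 of each site, so after positions 67, 91, 182.
Circular molecule, 3 cuts → 3 fragments:
  68–91 → 24 bp
  92–182 → 91 bp
  183–190 then 1–67 → 8 + 67 = 75 bp
Sorted largest to smallest: 91, 75, 24 bp.

91, 75, 24 bp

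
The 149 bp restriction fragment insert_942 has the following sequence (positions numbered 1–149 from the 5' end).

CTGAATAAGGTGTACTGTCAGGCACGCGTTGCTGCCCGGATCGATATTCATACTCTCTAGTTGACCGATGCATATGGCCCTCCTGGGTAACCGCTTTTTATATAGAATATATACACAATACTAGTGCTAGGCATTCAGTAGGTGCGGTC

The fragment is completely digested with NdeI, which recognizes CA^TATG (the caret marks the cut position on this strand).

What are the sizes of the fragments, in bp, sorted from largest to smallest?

The NdeI site (CATATG) starts at position 71.
NdeI cuts after base 2 of each site, so after position 72.
Linear molecule, 1 cut → 2 fragments:
  1–72 → 72 bp
  73–149 → 77 bp
Sorted largest to smallest: 77, 72 bp.

77, 72 bp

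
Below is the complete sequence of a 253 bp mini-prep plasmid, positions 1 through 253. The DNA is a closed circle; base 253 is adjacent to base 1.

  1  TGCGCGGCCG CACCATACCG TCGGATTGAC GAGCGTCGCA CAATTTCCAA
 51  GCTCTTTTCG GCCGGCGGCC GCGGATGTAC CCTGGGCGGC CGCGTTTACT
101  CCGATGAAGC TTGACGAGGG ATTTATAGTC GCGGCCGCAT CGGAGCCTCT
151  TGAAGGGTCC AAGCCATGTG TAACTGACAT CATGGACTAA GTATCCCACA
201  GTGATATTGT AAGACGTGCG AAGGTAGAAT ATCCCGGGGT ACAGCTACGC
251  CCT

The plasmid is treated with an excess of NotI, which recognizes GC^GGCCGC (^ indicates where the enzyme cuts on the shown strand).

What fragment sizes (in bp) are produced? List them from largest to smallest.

NotI sites (GCGGCCGC) start at positions 4, 65, 86, 131.
NotI cuts after base 2 of each site, so after positions 5, 66, 87, 132.
Circular molecule, 4 cuts → 4 fragments:
  6–66 → 61 bp
  67–87 → 21 bp
  88–132 → 45 bp
  133–253 then 1–5 → 121 + 5 = 126 bp
Sorted largest to smallest: 126, 61, 45, 21 bp.

126, 61, 45, 21 bp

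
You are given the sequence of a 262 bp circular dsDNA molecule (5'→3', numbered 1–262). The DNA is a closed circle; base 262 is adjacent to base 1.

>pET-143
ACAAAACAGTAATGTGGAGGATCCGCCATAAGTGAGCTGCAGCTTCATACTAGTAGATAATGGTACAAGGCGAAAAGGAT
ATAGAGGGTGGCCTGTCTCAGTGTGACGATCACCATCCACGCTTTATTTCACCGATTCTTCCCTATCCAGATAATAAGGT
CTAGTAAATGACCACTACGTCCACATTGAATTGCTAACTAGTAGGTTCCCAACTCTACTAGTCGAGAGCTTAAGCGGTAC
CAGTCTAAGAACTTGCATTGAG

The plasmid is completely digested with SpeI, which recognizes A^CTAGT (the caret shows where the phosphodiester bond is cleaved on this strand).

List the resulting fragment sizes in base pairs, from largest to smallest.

148, 94, 20 bp

SpeI sites (ACTAGT) start at positions 49, 197, 217.
SpeI cuts after the first base of each site, so after positions 49, 197, 217.
Circular molecule, 3 cuts → 3 fragments:
  50–197 → 148 bp
  198–217 → 20 bp
  218–262 then 1–49 → 45 + 49 = 94 bp
Sorted largest to smallest: 148, 94, 20 bp.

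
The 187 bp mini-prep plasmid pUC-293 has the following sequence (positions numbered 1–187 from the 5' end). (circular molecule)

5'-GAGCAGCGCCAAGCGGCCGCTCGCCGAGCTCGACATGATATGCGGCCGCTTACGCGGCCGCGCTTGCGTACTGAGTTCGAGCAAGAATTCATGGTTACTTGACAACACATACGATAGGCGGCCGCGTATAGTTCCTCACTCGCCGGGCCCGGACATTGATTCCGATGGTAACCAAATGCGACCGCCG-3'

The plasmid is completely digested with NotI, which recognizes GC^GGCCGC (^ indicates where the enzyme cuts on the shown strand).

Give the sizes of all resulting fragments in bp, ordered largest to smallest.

82, 64, 29, 12 bp

NotI sites (GCGGCCGC) start at positions 13, 42, 54, 118.
NotI cuts after base 2 of each site, so after positions 14, 43, 55, 119.
Circular molecule, 4 cuts → 4 fragments:
  15–43 → 29 bp
  44–55 → 12 bp
  56–119 → 64 bp
  120–187 then 1–14 → 68 + 14 = 82 bp
Sorted largest to smallest: 82, 64, 29, 12 bp.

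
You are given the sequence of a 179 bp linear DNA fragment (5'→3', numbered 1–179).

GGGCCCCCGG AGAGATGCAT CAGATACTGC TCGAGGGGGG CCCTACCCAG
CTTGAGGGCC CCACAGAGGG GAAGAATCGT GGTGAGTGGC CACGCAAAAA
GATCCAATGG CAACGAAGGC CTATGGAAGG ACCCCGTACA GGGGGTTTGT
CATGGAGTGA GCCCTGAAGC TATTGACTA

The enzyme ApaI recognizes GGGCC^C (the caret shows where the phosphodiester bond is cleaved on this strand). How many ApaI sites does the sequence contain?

3

GGGCCC occurs starting at positions 1, 38, 56.
ApaI cuts at 3 sites.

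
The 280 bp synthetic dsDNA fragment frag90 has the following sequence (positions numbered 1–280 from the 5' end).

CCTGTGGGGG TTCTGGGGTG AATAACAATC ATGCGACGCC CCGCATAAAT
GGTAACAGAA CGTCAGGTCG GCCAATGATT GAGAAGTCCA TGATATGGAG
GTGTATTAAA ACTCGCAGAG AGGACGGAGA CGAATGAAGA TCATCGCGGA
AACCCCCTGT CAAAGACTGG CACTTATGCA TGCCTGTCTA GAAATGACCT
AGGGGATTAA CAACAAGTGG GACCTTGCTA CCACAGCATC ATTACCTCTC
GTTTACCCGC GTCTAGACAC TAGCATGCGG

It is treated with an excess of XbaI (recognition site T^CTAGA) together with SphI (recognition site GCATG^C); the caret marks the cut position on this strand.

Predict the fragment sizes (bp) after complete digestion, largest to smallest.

182, 75, 15, 5, 3 bp

XbaI sites (TCTAGA) start at positions 187, 262.
XbaI cuts after the first base of each site, so after positions 187, 262.
SphI sites (GCATGC) start at positions 178, 273.
SphI cuts after base 5 of each site (before the last base), so after positions 182, 277.
Combined cut positions: 182, 187, 262, 277.
Linear molecule, 4 cuts → 5 fragments:
  1–182 → 182 bp
  183–187 → 5 bp
  188–262 → 75 bp
  263–277 → 15 bp
  278–280 → 3 bp
Sorted largest to smallest: 182, 75, 15, 5, 3 bp.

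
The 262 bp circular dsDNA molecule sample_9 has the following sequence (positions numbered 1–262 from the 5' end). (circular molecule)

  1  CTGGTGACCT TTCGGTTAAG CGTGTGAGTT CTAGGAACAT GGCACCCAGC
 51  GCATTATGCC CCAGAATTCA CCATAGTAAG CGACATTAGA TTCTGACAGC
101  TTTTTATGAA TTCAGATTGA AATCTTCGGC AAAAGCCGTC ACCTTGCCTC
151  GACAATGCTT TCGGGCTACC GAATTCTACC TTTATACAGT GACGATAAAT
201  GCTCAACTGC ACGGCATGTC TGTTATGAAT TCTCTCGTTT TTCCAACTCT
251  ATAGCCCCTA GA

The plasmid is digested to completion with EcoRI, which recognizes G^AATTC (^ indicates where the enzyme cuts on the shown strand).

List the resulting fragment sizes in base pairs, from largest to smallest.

EcoRI sites (GAATTC) start at positions 64, 108, 171, 227.
EcoRI cuts after the first base of each site, so after positions 64, 108, 171, 227.
Circular molecule, 4 cuts → 4 fragments:
  65–108 → 44 bp
  109–171 → 63 bp
  172–227 → 56 bp
  228–262 then 1–64 → 35 + 64 = 99 bp
Sorted largest to smallest: 99, 63, 56, 44 bp.

99, 63, 56, 44 bp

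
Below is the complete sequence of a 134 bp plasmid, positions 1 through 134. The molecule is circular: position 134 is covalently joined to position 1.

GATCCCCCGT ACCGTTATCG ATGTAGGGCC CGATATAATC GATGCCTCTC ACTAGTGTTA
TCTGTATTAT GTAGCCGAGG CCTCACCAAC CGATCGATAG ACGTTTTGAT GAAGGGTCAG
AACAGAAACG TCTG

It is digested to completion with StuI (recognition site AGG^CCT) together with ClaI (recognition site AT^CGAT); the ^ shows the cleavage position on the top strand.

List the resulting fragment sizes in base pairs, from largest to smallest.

58, 41, 21, 14 bp

The StuI site (AGGCCT) starts at position 78.
StuI cuts after base 3 of each site, so after position 80.
ClaI sites (ATCGAT) start at positions 17, 38, 93.
ClaI cuts after base 2 of each site, so after positions 18, 39, 94.
Combined cut positions: 18, 39, 80, 94.
Circular molecule, 4 cuts → 4 fragments:
  19–39 → 21 bp
  40–80 → 41 bp
  81–94 → 14 bp
  95–134 then 1–18 → 40 + 18 = 58 bp
Sorted largest to smallest: 58, 41, 21, 14 bp.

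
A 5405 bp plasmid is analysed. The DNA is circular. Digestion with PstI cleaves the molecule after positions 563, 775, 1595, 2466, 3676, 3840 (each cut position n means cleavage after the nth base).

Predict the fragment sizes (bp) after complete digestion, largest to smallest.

2128, 1210, 871, 820, 212, 164 bp

Circular molecule, 6 cuts → 6 fragments:
  775 − 563 = 212 bp
  1595 − 775 = 820 bp
  2466 − 1595 = 871 bp
  3676 − 2466 = 1210 bp
  3840 − 3676 = 164 bp
  wrap: 5405 − 3840 + 563 = 2128 bp
Sorted largest to smallest: 2128, 1210, 871, 820, 212, 164 bp.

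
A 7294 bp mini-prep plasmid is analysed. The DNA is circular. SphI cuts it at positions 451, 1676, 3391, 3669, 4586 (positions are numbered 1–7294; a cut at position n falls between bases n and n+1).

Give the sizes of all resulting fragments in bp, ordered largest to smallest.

Circular molecule, 5 cuts → 5 fragments:
  1676 − 451 = 1225 bp
  3391 − 1676 = 1715 bp
  3669 − 3391 = 278 bp
  4586 − 3669 = 917 bp
  wrap: 7294 − 4586 + 451 = 3159 bp
Sorted largest to smallest: 3159, 1715, 1225, 917, 278 bp.

3159, 1715, 1225, 917, 278 bp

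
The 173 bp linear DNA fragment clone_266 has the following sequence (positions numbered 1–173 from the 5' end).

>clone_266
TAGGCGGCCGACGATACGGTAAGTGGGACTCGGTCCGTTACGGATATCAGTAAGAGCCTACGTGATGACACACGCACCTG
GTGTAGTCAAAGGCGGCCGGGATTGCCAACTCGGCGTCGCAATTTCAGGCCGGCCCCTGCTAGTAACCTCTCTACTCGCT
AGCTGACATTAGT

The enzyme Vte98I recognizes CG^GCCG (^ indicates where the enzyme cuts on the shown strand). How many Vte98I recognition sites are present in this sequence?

2

CGGCCG occurs starting at positions 5, 94.
Vte98I cuts at 2 sites.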